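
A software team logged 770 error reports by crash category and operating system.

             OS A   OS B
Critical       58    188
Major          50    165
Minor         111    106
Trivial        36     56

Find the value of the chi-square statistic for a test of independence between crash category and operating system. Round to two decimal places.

Row totals: 246, 215, 217, 92. Column totals: 255, 515. Grand total N = 770.
Expected counts (row total × column total / N):
  Critical, OS A: 246×255/770 = 81.468
  Critical, OS B: 246×515/770 = 164.532
  Major, OS A: 215×255/770 = 71.201
  Major, OS B: 215×515/770 = 143.799
  Minor, OS A: 217×255/770 = 71.864
  Minor, OS B: 217×515/770 = 145.136
  Trivial, OS A: 92×255/770 = 30.468
  Trivial, OS B: 92×515/770 = 61.532
Contributions (O − E)²/E:
  (58 − 81.468)²/81.468 = 6.7603
  (188 − 164.532)²/164.532 = 3.3474
  (50 − 71.201)²/71.201 = 6.3129
  (165 − 143.799)²/143.799 = 3.1258
  (111 − 71.864)²/71.864 = 21.3128
  (106 − 145.136)²/145.136 = 10.5530
  (36 − 30.468)²/30.468 = 1.0044
  (56 − 61.532)²/61.532 = 0.4974
χ² = 6.7603 + 3.3474 + 6.3129 + 3.1258 + 21.3128 + 10.5530 + 1.0044 + 0.4974 = 52.91

52.91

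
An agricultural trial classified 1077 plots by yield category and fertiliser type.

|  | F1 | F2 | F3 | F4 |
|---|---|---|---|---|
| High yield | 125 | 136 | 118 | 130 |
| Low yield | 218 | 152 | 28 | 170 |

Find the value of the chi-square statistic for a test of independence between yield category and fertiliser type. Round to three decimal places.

83.937

Row totals: 509, 568. Column totals: 343, 288, 146, 300. Grand total N = 1077.
Expected counts (row total × column total / N):
  High yield, F1: 509×343/1077 = 162.1049
  High yield, F2: 509×288/1077 = 136.1114
  High yield, F3: 509×146/1077 = 69.0009
  High yield, F4: 509×300/1077 = 141.7827
  Low yield, F1: 568×343/1077 = 180.8951
  Low yield, F2: 568×288/1077 = 151.8886
  Low yield, F3: 568×146/1077 = 76.9991
  Low yield, F4: 568×300/1077 = 158.2173
Contributions (O − E)²/E:
  (125 − 162.1049)²/162.1049 = 8.4931
  (136 − 136.1114)²/136.1114 = 0.0001
  (118 − 69.0009)²/69.0009 = 34.7954
  (130 − 141.7827)²/141.7827 = 0.9792
  (218 − 180.8951)²/180.8951 = 7.6109
  (152 − 151.8886)²/151.8886 = 0.0001
  (28 − 76.9991)²/76.9991 = 31.1810
  (170 − 158.2173)²/158.2173 = 0.8775
χ² = 8.4931 + 0.0001 + 34.7954 + 0.9792 + 7.6109 + 0.0001 + 31.1810 + 0.8775 = 83.937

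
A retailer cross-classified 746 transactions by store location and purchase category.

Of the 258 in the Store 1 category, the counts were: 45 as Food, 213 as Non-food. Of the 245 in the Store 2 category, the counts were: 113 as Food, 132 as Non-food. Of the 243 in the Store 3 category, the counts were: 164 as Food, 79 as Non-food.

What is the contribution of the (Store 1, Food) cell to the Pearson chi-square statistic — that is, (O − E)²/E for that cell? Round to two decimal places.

Row total (Store 1) = 258; column total (Food) = 322; N = 746.
Expected count E = 258 × 322 / 746 = 111.3619.
Contribution = (O − E)²/E = (45 − 111.3619)² / 111.3619 = 39.55.

39.55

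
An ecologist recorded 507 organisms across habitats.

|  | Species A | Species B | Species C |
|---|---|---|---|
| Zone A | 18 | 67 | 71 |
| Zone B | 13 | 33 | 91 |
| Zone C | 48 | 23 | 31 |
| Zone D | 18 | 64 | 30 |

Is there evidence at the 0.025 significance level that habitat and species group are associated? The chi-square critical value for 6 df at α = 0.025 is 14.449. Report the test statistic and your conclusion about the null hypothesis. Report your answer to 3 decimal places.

106.854; reject H₀

Row totals: 156, 137, 102, 112. Column totals: 97, 187, 223. Grand total N = 507.
Expected counts (row total × column total / N):
  Zone A, Species A: 156×97/507 = 29.8462
  Zone A, Species B: 156×187/507 = 57.5385
  Zone A, Species C: 156×223/507 = 68.6154
  Zone B, Species A: 137×97/507 = 26.2110
  Zone B, Species B: 137×187/507 = 50.5306
  Zone B, Species C: 137×223/507 = 60.2584
  Zone C, Species A: 102×97/507 = 19.5148
  Zone C, Species B: 102×187/507 = 37.6213
  Zone C, Species C: 102×223/507 = 44.8639
  Zone D, Species A: 112×97/507 = 21.4280
  Zone D, Species B: 112×187/507 = 41.3097
  Zone D, Species C: 112×223/507 = 49.2623
Contributions (O − E)²/E:
  (18 − 29.8462)²/29.8462 = 4.7019
  (67 − 57.5385)²/57.5385 = 1.5558
  (71 − 68.6154)²/68.6154 = 0.0829
  (13 − 26.2110)²/26.2110 = 6.6587
  (33 − 50.5306)²/50.5306 = 6.0819
  (91 − 60.2584)²/60.2584 = 15.6832
  (48 − 19.5148)²/19.5148 = 41.5790
  (23 − 37.6213)²/37.6213 = 5.6825
  (31 − 44.8639)²/44.8639 = 4.2842
  (18 − 21.4280)²/21.4280 = 0.5484
  (64 − 41.3097)²/41.3097 = 12.4632
  (30 − 49.2623)²/49.2623 = 7.5318
χ² = 4.7019 + 1.5558 + 0.0829 + 6.6587 + 6.0819 + 15.6832 + 41.5790 + 5.6825 + 4.2842 + 0.5484 + 12.4632 + 7.5318 = 106.854
df = (4−1)(3−1) = 6. Since 106.854 > 14.449, reject the null hypothesis of independence at α = 0.025.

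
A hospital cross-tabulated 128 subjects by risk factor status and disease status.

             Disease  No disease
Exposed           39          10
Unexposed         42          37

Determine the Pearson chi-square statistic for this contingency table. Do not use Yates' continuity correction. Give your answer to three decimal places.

9.090

Row totals: 49, 79. Column totals: 81, 47. Grand total N = 128.
Expected counts (row total × column total / N):
  Exposed, Disease: 49×81/128 = 31.0078
  Exposed, No disease: 49×47/128 = 17.9922
  Unexposed, Disease: 79×81/128 = 49.9922
  Unexposed, No disease: 79×47/128 = 29.0078
Contributions (O − E)²/E:
  (39 − 31.0078)²/31.0078 = 2.0600
  (10 − 17.9922)²/17.9922 = 3.5502
  (42 − 49.9922)²/49.9922 = 1.2777
  (37 − 29.0078)²/29.0078 = 2.2020
χ² = 2.0600 + 3.5502 + 1.2777 + 2.2020 = 9.090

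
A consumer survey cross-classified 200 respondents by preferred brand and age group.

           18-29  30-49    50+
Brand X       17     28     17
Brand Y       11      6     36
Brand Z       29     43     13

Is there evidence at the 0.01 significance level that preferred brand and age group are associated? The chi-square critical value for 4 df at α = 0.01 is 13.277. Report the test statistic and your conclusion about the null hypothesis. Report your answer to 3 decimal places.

44.442; reject H₀

Row totals: 62, 53, 85. Column totals: 57, 77, 66. Grand total N = 200.
Expected counts (row total × column total / N):
  Brand X, 18-29: 62×57/200 = 17.6700
  Brand X, 30-49: 62×77/200 = 23.8700
  Brand X, 50+: 62×66/200 = 20.4600
  Brand Y, 18-29: 53×57/200 = 15.1050
  Brand Y, 30-49: 53×77/200 = 20.4050
  Brand Y, 50+: 53×66/200 = 17.4900
  Brand Z, 18-29: 85×57/200 = 24.2250
  Brand Z, 30-49: 85×77/200 = 32.7250
  Brand Z, 50+: 85×66/200 = 28.0500
Contributions (O − E)²/E:
  (17 − 17.6700)²/17.6700 = 0.0254
  (28 − 23.8700)²/23.8700 = 0.7146
  (17 − 20.4600)²/20.4600 = 0.5851
  (11 − 15.1050)²/15.1050 = 1.1156
  (6 − 20.4050)²/20.4050 = 10.1693
  (36 − 17.4900)²/17.4900 = 19.5895
  (29 − 24.2250)²/24.2250 = 0.9412
  (43 − 32.7250)²/32.7250 = 3.2261
  (13 − 28.0500)²/28.0500 = 8.0750
χ² = 0.0254 + 0.7146 + 0.5851 + 1.1156 + 10.1693 + 19.5895 + 0.9412 + 3.2261 + 8.0750 = 44.442
df = (3−1)(3−1) = 4. Since 44.442 > 13.277, reject the null hypothesis of independence at α = 0.01.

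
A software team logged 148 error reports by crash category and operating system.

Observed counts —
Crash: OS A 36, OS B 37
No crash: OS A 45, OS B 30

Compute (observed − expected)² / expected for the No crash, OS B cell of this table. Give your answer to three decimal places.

Row total (No crash) = 75; column total (OS B) = 67; N = 148.
Expected count E = 75 × 67 / 148 = 33.9527.
Contribution = (O − E)²/E = (30 − 33.9527)² / 33.9527 = 0.460.

0.460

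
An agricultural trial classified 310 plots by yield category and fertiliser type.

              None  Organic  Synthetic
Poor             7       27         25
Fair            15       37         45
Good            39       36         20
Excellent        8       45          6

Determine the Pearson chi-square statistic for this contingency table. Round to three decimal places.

Row totals: 59, 97, 95, 59. Column totals: 69, 145, 96. Grand total N = 310.
Expected counts (row total × column total / N):
  Poor, None: 59×69/310 = 13.13226
  Poor, Organic: 59×145/310 = 27.59677
  Poor, Synthetic: 59×96/310 = 18.27097
  Fair, None: 97×69/310 = 21.59032
  Fair, Organic: 97×145/310 = 45.37097
  Fair, Synthetic: 97×96/310 = 30.03871
  Good, None: 95×69/310 = 21.14516
  Good, Organic: 95×145/310 = 44.43548
  Good, Synthetic: 95×96/310 = 29.41935
  Excellent, None: 59×69/310 = 13.13226
  Excellent, Organic: 59×145/310 = 27.59677
  Excellent, Synthetic: 59×96/310 = 18.27097
Contributions (O − E)²/E:
  (7 − 13.13226)²/13.13226 = 2.8635
  (27 − 27.59677)²/27.59677 = 0.0129
  (25 − 18.27097)²/18.27097 = 2.4782
  (15 − 21.59032)²/21.59032 = 2.0117
  (37 − 45.37097)²/45.37097 = 1.5444
  (45 − 30.03871)²/30.03871 = 7.4517
  (39 − 21.14516)²/21.14516 = 15.0765
  (36 − 44.43548)²/44.43548 = 1.6014
  (20 − 29.41935)²/29.41935 = 3.0158
  (8 − 13.13226)²/13.13226 = 2.0058
  (45 − 27.59677)²/27.59677 = 10.9749
  (6 − 18.27097)²/18.27097 = 8.2413
χ² = 2.8635 + 0.0129 + 2.4782 + 2.0117 + 1.5444 + 7.4517 + 15.0765 + 1.6014 + 3.0158 + 2.0058 + 10.9749 + 8.2413 = 57.278

57.278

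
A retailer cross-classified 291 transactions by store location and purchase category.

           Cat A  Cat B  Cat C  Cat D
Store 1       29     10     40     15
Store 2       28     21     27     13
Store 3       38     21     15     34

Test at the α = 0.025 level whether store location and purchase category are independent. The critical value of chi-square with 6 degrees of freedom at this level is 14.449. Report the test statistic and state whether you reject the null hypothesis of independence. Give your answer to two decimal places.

28.13; reject H₀

Row totals: 94, 89, 108. Column totals: 95, 52, 82, 62. Grand total N = 291.
Expected counts (row total × column total / N):
  Store 1, Cat A: 94×95/291 = 30.687
  Store 1, Cat B: 94×52/291 = 16.797
  Store 1, Cat C: 94×82/291 = 26.488
  Store 1, Cat D: 94×62/291 = 20.027
  Store 2, Cat A: 89×95/291 = 29.055
  Store 2, Cat B: 89×52/291 = 15.904
  Store 2, Cat C: 89×82/291 = 25.079
  Store 2, Cat D: 89×62/291 = 18.962
  Store 3, Cat A: 108×95/291 = 35.258
  Store 3, Cat B: 108×52/291 = 19.299
  Store 3, Cat C: 108×82/291 = 30.433
  Store 3, Cat D: 108×62/291 = 23.010
Contributions (O − E)²/E:
  (29 − 30.687)²/30.687 = 0.0927
  (10 − 16.797)²/16.797 = 2.7504
  (40 − 26.488)²/26.488 = 6.8927
  (15 − 20.027)²/20.027 = 1.2618
  (28 − 29.055)²/29.055 = 0.0383
  (21 − 15.904)²/15.904 = 1.6329
  (27 − 25.079)²/25.079 = 0.1471
  (13 − 18.962)²/18.962 = 1.8746
  (38 − 35.258)²/35.258 = 0.2132
  (21 − 19.299)²/19.299 = 0.1499
  (15 − 30.433)²/30.433 = 7.8263
  (34 − 23.010)²/23.010 = 5.2490
χ² = 0.0927 + 2.7504 + 6.8927 + 1.2618 + 0.0383 + 1.6329 + 0.1471 + 1.8746 + 0.2132 + 0.1499 + 7.8263 + 5.2490 = 28.13
df = (3−1)(4−1) = 6. Since 28.13 > 14.449, reject the null hypothesis of independence at α = 0.025.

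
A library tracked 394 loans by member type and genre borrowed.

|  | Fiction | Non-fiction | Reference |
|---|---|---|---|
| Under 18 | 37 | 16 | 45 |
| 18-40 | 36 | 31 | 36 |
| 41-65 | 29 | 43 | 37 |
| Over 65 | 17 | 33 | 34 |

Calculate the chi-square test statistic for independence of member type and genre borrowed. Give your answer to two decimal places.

19.37

Row totals: 98, 103, 109, 84. Column totals: 119, 123, 152. Grand total N = 394.
Expected counts (row total × column total / N):
  Under 18, Fiction: 98×119/394 = 29.599
  Under 18, Non-fiction: 98×123/394 = 30.594
  Under 18, Reference: 98×152/394 = 37.807
  18-40, Fiction: 103×119/394 = 31.109
  18-40, Non-fiction: 103×123/394 = 32.155
  18-40, Reference: 103×152/394 = 39.736
  41-65, Fiction: 109×119/394 = 32.921
  41-65, Non-fiction: 109×123/394 = 34.028
  41-65, Reference: 109×152/394 = 42.051
  Over 65, Fiction: 84×119/394 = 25.371
  Over 65, Non-fiction: 84×123/394 = 26.223
  Over 65, Reference: 84×152/394 = 32.406
Contributions (O − E)²/E:
  (37 − 29.599)²/29.599 = 1.8506
  (16 − 30.594)²/30.594 = 6.9617
  (45 − 37.807)²/37.807 = 1.3685
  (36 − 31.109)²/31.109 = 0.7690
  (31 − 32.155)²/32.155 = 0.0415
  (36 − 39.736)²/39.736 = 0.3513
  (29 − 32.921)²/32.921 = 0.4670
  (43 − 34.028)²/34.028 = 2.3656
  (37 − 42.051)²/42.051 = 0.6067
  (17 − 25.371)²/25.371 = 2.7620
  (33 − 26.223)²/26.223 = 1.7514
  (34 − 32.406)²/32.406 = 0.0784
χ² = 1.8506 + 6.9617 + 1.3685 + 0.7690 + 0.0415 + 0.3513 + 0.4670 + 2.3656 + 0.6067 + 2.7620 + 1.7514 + 0.0784 = 19.37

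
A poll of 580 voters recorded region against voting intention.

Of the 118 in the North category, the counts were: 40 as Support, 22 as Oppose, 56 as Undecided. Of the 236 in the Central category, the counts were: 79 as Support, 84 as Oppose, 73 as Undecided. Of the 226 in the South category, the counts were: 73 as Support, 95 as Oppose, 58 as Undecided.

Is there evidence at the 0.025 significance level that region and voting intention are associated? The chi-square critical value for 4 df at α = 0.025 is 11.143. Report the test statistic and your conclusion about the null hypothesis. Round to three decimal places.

Row totals: 118, 236, 226. Column totals: 192, 201, 187. Grand total N = 580.
Expected counts (row total × column total / N):
  North, Support: 118×192/580 = 39.0621
  North, Oppose: 118×201/580 = 40.8931
  North, Undecided: 118×187/580 = 38.0448
  Central, Support: 236×192/580 = 78.1241
  Central, Oppose: 236×201/580 = 81.7862
  Central, Undecided: 236×187/580 = 76.0897
  South, Support: 226×192/580 = 74.8138
  South, Oppose: 226×201/580 = 78.3207
  South, Undecided: 226×187/580 = 72.8655
Contributions (O − E)²/E:
  (40 − 39.0621)²/39.0621 = 0.0225
  (22 − 40.8931)²/40.8931 = 8.7288
  (56 − 38.0448)²/38.0448 = 8.4739
  (79 − 78.1241)²/78.1241 = 0.0098
  (84 − 81.7862)²/81.7862 = 0.0599
  (73 − 76.0897)²/76.0897 = 0.1255
  (73 − 74.8138)²/74.8138 = 0.0440
  (95 − 78.3207)²/78.3207 = 3.5521
  (58 − 72.8655)²/72.8655 = 3.0328
χ² = 0.0225 + 8.7288 + 8.4739 + 0.0098 + 0.0599 + 0.1255 + 0.0440 + 3.5521 + 3.0328 = 24.049
df = (3−1)(3−1) = 4. Since 24.049 > 11.143, reject the null hypothesis of independence at α = 0.025.

24.049; reject H₀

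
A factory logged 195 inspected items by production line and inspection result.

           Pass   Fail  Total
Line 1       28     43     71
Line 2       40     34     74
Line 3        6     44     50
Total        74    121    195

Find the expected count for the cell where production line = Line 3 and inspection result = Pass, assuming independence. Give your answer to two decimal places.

Row total (Line 3) = 50; column total (Pass) = 74; grand total N = 195.
Expected count = (row total × column total) / N = 50 × 74 / 195 = 18.97.

18.97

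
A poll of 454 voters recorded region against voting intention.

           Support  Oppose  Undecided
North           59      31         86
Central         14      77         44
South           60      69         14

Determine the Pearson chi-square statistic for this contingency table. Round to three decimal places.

98.481

Row totals: 176, 135, 143. Column totals: 133, 177, 144. Grand total N = 454.
Expected counts (row total × column total / N):
  North, Support: 176×133/454 = 51.5595
  North, Oppose: 176×177/454 = 68.6167
  North, Undecided: 176×144/454 = 55.8238
  Central, Support: 135×133/454 = 39.5485
  Central, Oppose: 135×177/454 = 52.6322
  Central, Undecided: 135×144/454 = 42.8194
  South, Support: 143×133/454 = 41.8921
  South, Oppose: 143×177/454 = 55.7511
  South, Undecided: 143×144/454 = 45.3568
Contributions (O − E)²/E:
  (59 − 51.5595)²/51.5595 = 1.0737
  (31 − 68.6167)²/68.6167 = 20.6220
  (86 − 55.8238)²/55.8238 = 16.3121
  (14 − 39.5485)²/39.5485 = 16.5044
  (77 − 52.6322)²/52.6322 = 11.2819
  (44 − 42.8194)²/42.8194 = 0.0326
  (60 − 41.8921)²/41.8921 = 7.8272
  (69 − 55.7511)²/55.7511 = 3.1485
  (14 − 45.3568)²/45.3568 = 21.6781
χ² = 1.0737 + 20.6220 + 16.3121 + 16.5044 + 11.2819 + 0.0326 + 7.8272 + 3.1485 + 21.6781 = 98.481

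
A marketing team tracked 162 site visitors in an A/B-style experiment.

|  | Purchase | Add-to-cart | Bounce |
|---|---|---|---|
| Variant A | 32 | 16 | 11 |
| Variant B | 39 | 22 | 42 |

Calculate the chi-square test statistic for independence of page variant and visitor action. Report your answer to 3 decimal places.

Row totals: 59, 103. Column totals: 71, 38, 53. Grand total N = 162.
Expected counts (row total × column total / N):
  Variant A, Purchase: 59×71/162 = 25.8580
  Variant A, Add-to-cart: 59×38/162 = 13.8395
  Variant A, Bounce: 59×53/162 = 19.3025
  Variant B, Purchase: 103×71/162 = 45.1420
  Variant B, Add-to-cart: 103×38/162 = 24.1605
  Variant B, Bounce: 103×53/162 = 33.6975
Contributions (O − E)²/E:
  (32 − 25.8580)²/25.8580 = 1.4589
  (16 − 13.8395)²/13.8395 = 0.3373
  (11 − 19.3025)²/19.3025 = 3.5711
  (39 − 45.1420)²/45.1420 = 0.8357
  (22 − 24.1605)²/24.1605 = 0.1932
  (42 − 33.6975)²/33.6975 = 2.0456
χ² = 1.4589 + 0.3373 + 3.5711 + 0.8357 + 0.1932 + 2.0456 = 8.442

8.442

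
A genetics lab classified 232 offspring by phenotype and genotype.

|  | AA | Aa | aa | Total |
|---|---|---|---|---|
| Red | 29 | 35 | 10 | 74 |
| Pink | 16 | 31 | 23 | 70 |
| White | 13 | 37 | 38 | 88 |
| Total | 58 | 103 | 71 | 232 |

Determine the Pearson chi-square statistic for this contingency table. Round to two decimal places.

Grand total N = 232.
Expected counts (row total × column total / N):
  Red, AA: 74×58/232 = 18.500
  Red, Aa: 74×103/232 = 32.853
  Red, aa: 74×71/232 = 22.647
  Pink, AA: 70×58/232 = 17.500
  Pink, Aa: 70×103/232 = 31.078
  Pink, aa: 70×71/232 = 21.422
  White, AA: 88×58/232 = 22.000
  White, Aa: 88×103/232 = 39.069
  White, aa: 88×71/232 = 26.931
Contributions (O − E)²/E:
  (29 − 18.500)²/18.500 = 5.9595
  (35 − 32.853)²/32.853 = 0.1403
  (10 − 22.647)²/22.647 = 7.0626
  (16 − 17.500)²/17.500 = 0.1286
  (31 − 31.078)²/31.078 = 0.0002
  (23 − 21.422)²/21.422 = 0.1162
  (13 − 22.000)²/22.000 = 3.6818
  (37 − 39.069)²/39.069 = 0.1096
  (38 − 26.931)²/26.931 = 4.5495
χ² = 5.9595 + 0.1403 + 7.0626 + 0.1286 + 0.0002 + 0.1162 + 3.6818 + 0.1096 + 4.5495 = 21.75

21.75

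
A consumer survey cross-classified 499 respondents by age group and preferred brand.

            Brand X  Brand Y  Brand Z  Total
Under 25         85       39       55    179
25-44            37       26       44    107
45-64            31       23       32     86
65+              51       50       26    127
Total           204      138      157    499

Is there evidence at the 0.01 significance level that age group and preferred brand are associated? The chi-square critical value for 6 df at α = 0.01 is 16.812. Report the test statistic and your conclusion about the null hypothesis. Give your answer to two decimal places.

21.43; reject H₀

Grand total N = 499.
Expected counts (row total × column total / N):
  Under 25, Brand X: 179×204/499 = 73.178
  Under 25, Brand Y: 179×138/499 = 49.503
  Under 25, Brand Z: 179×157/499 = 56.319
  25-44, Brand X: 107×204/499 = 43.743
  25-44, Brand Y: 107×138/499 = 29.591
  25-44, Brand Z: 107×157/499 = 33.665
  45-64, Brand X: 86×204/499 = 35.158
  45-64, Brand Y: 86×138/499 = 23.784
  45-64, Brand Z: 86×157/499 = 27.058
  65+, Brand X: 127×204/499 = 51.920
  65+, Brand Y: 127×138/499 = 35.122
  65+, Brand Z: 127×157/499 = 39.958
Contributions (O − E)²/E:
  (85 − 73.178)²/73.178 = 1.9099
  (39 − 49.503)²/49.503 = 2.2284
  (55 − 56.319)²/56.319 = 0.0309
  (37 − 43.743)²/43.743 = 1.0394
  (26 − 29.591)²/29.591 = 0.4358
  (44 − 33.665)²/33.665 = 3.1728
  (31 − 35.158)²/35.158 = 0.4918
  (23 − 23.784)²/23.784 = 0.0258
  (32 − 27.058)²/27.058 = 0.9026
  (51 − 51.920)²/51.920 = 0.0163
  (50 − 35.122)²/35.122 = 6.3025
  (26 − 39.958)²/39.958 = 4.8758
χ² = 1.9099 + 2.2284 + 0.0309 + 1.0394 + 0.4358 + 3.1728 + 0.4918 + 0.0258 + 0.9026 + 0.0163 + 6.3025 + 4.8758 = 21.43
df = (4−1)(3−1) = 6. Since 21.43 > 16.812, reject the null hypothesis of independence at α = 0.01.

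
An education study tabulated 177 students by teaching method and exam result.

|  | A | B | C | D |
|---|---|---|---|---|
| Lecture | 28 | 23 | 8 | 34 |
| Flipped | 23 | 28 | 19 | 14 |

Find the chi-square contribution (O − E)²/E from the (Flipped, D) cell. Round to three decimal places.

3.384

Row total (Flipped) = 84; column total (D) = 48; N = 177.
Expected count E = 84 × 48 / 177 = 22.7797.
Contribution = (O − E)²/E = (14 − 22.7797)² / 22.7797 = 3.384.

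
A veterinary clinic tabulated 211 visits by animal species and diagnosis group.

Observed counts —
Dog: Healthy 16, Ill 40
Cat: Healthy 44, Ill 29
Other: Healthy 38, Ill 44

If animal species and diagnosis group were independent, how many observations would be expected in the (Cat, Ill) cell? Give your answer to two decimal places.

Row total (Cat) = 73; column total (Ill) = 113; grand total N = 211.
Expected count = (row total × column total) / N = 73 × 113 / 211 = 39.09.

39.09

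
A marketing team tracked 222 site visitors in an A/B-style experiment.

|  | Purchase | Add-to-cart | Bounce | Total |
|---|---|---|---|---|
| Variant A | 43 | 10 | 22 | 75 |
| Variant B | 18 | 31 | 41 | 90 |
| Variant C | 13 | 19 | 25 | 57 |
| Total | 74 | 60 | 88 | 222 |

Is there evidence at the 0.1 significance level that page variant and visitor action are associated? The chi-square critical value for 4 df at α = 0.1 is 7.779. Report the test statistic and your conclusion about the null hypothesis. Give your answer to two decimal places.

Grand total N = 222.
Expected counts (row total × column total / N):
  Variant A, Purchase: 75×74/222 = 25.000
  Variant A, Add-to-cart: 75×60/222 = 20.270
  Variant A, Bounce: 75×88/222 = 29.730
  Variant B, Purchase: 90×74/222 = 30.000
  Variant B, Add-to-cart: 90×60/222 = 24.324
  Variant B, Bounce: 90×88/222 = 35.676
  Variant C, Purchase: 57×74/222 = 19.000
  Variant C, Add-to-cart: 57×60/222 = 15.405
  Variant C, Bounce: 57×88/222 = 22.595
Contributions (O − E)²/E:
  (43 − 25.000)²/25.000 = 12.9600
  (10 − 20.270)²/20.270 = 5.2034
  (22 − 29.730)²/29.730 = 2.0099
  (18 − 30.000)²/30.000 = 4.8000
  (31 − 24.324)²/24.324 = 1.8323
  (41 − 35.676)²/35.676 = 0.7945
  (13 − 19.000)²/19.000 = 1.8947
  (19 − 15.405)²/15.405 = 0.8390
  (25 − 22.595)²/22.595 = 0.2560
χ² = 12.9600 + 5.2034 + 2.0099 + 4.8000 + 1.8323 + 0.7945 + 1.8947 + 0.8390 + 0.2560 = 30.59
df = (3−1)(3−1) = 4. Since 30.59 > 7.779, reject the null hypothesis of independence at α = 0.1.

30.59; reject H₀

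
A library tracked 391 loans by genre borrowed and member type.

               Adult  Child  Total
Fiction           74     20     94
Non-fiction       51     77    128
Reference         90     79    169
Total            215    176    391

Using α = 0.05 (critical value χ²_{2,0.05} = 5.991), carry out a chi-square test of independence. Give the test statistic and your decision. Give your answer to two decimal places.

Grand total N = 391.
Expected counts (row total × column total / N):
  Fiction, Adult: 94×215/391 = 51.688
  Fiction, Child: 94×176/391 = 42.312
  Non-fiction, Adult: 128×215/391 = 70.384
  Non-fiction, Child: 128×176/391 = 57.616
  Reference, Adult: 169×215/391 = 92.928
  Reference, Child: 169×176/391 = 76.072
Contributions (O − E)²/E:
  (74 − 51.688)²/51.688 = 9.6314
  (20 − 42.312)²/42.312 = 11.7656
  (51 − 70.384)²/70.384 = 5.3384
  (77 − 57.616)²/57.616 = 6.5214
  (90 − 92.928)²/92.928 = 0.0923
  (79 − 76.072)²/76.072 = 0.1127
χ² = 9.6314 + 11.7656 + 5.3384 + 6.5214 + 0.0923 + 0.1127 = 33.46
df = (3−1)(2−1) = 2. Since 33.46 > 5.991, reject the null hypothesis of independence at α = 0.05.

33.46; reject H₀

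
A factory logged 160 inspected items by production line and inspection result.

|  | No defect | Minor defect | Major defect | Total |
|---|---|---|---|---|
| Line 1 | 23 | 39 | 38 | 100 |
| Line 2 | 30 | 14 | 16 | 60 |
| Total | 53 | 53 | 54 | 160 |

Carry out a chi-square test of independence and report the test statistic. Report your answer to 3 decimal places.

Grand total N = 160.
Expected counts (row total × column total / N):
  Line 1, No defect: 100×53/160 = 33.1250
  Line 1, Minor defect: 100×53/160 = 33.1250
  Line 1, Major defect: 100×54/160 = 33.7500
  Line 2, No defect: 60×53/160 = 19.8750
  Line 2, Minor defect: 60×53/160 = 19.8750
  Line 2, Major defect: 60×54/160 = 20.2500
Contributions (O − E)²/E:
  (23 − 33.1250)²/33.1250 = 3.0948
  (39 − 33.1250)²/33.1250 = 1.0420
  (38 − 33.7500)²/33.7500 = 0.5352
  (30 − 19.8750)²/19.8750 = 5.1580
  (14 − 19.8750)²/19.8750 = 1.7366
  (16 − 20.2500)²/20.2500 = 0.8920
χ² = 3.0948 + 1.0420 + 0.5352 + 5.1580 + 1.7366 + 0.8920 = 12.459

12.459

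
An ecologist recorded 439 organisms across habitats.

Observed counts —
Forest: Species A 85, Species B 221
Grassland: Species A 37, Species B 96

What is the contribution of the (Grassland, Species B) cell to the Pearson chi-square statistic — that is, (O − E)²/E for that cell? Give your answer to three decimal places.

0.000

Row total (Grassland) = 133; column total (Species B) = 317; N = 439.
Expected count E = 133 × 317 / 439 = 96.0387.
Contribution = (O − E)²/E = (96 − 96.0387)² / 96.0387 = 0.000.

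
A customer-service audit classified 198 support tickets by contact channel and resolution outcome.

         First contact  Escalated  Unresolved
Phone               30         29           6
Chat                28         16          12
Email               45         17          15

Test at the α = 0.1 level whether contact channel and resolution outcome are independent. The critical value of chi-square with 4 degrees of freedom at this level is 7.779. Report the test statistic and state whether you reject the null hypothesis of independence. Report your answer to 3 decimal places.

Row totals: 65, 56, 77. Column totals: 103, 62, 33. Grand total N = 198.
Expected counts (row total × column total / N):
  Phone, First contact: 65×103/198 = 33.8131
  Phone, Escalated: 65×62/198 = 20.3535
  Phone, Unresolved: 65×33/198 = 10.8333
  Chat, First contact: 56×103/198 = 29.1313
  Chat, Escalated: 56×62/198 = 17.5354
  Chat, Unresolved: 56×33/198 = 9.3333
  Email, First contact: 77×103/198 = 40.0556
  Email, Escalated: 77×62/198 = 24.1111
  Email, Unresolved: 77×33/198 = 12.8333
Contributions (O − E)²/E:
  (30 − 33.8131)²/33.8131 = 0.4300
  (29 − 20.3535)²/20.3535 = 3.6732
  (6 − 10.8333)²/10.8333 = 2.1564
  (28 − 29.1313)²/29.1313 = 0.0439
  (16 − 17.5354)²/17.5354 = 0.1344
  (12 − 9.3333)²/9.3333 = 0.7619
  (45 − 40.0556)²/40.0556 = 0.6103
  (17 − 24.1111)²/24.1111 = 2.0973
  (15 − 12.8333)²/12.8333 = 0.3658
χ² = 0.4300 + 3.6732 + 2.1564 + 0.0439 + 0.1344 + 0.7619 + 0.6103 + 2.0973 + 0.3658 = 10.273
df = (3−1)(3−1) = 4. Since 10.273 > 7.779, reject the null hypothesis of independence at α = 0.1.

10.273; reject H₀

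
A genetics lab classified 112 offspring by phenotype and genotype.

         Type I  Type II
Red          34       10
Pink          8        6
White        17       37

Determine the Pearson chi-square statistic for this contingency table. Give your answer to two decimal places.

Row totals: 44, 14, 54. Column totals: 59, 53. Grand total N = 112.
Expected counts (row total × column total / N):
  Red, Type I: 44×59/112 = 23.179
  Red, Type II: 44×53/112 = 20.821
  Pink, Type I: 14×59/112 = 7.375
  Pink, Type II: 14×53/112 = 6.625
  White, Type I: 54×59/112 = 28.446
  White, Type II: 54×53/112 = 25.554
Contributions (O − E)²/E:
  (34 − 23.179)²/23.179 = 5.0517
  (10 − 20.821)²/20.821 = 5.6238
  (8 − 7.375)²/7.375 = 0.0530
  (6 − 6.625)²/6.625 = 0.0590
  (17 − 28.446)²/28.446 = 4.6056
  (37 − 25.554)²/25.554 = 5.1268
χ² = 5.0517 + 5.6238 + 0.0530 + 0.0590 + 4.6056 + 5.1268 = 20.52

20.52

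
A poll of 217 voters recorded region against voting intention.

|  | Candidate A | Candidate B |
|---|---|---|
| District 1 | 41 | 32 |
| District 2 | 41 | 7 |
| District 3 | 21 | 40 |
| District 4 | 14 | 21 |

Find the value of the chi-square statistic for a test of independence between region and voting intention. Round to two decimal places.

31.37

Row totals: 73, 48, 61, 35. Column totals: 117, 100. Grand total N = 217.
Expected counts (row total × column total / N):
  District 1, Candidate A: 73×117/217 = 39.359
  District 1, Candidate B: 73×100/217 = 33.641
  District 2, Candidate A: 48×117/217 = 25.880
  District 2, Candidate B: 48×100/217 = 22.120
  District 3, Candidate A: 61×117/217 = 32.889
  District 3, Candidate B: 61×100/217 = 28.111
  District 4, Candidate A: 35×117/217 = 18.871
  District 4, Candidate B: 35×100/217 = 16.129
Contributions (O − E)²/E:
  (41 − 39.359)²/39.359 = 0.0684
  (32 − 33.641)²/33.641 = 0.0800
  (41 − 25.880)²/25.880 = 8.8336
  (7 − 22.120)²/22.120 = 10.3352
  (21 − 32.889)²/32.889 = 4.2977
  (40 − 28.111)²/28.111 = 5.0282
  (14 − 18.871)²/18.871 = 1.2573
  (21 − 16.129)²/16.129 = 1.4711
χ² = 0.0684 + 0.0800 + 8.8336 + 10.3352 + 4.2977 + 5.0282 + 1.2573 + 1.4711 = 31.37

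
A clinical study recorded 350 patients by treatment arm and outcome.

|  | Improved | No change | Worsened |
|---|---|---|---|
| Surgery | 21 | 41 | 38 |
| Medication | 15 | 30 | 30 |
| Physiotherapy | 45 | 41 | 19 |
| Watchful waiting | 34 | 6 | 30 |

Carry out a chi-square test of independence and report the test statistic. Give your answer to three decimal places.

43.814

Row totals: 100, 75, 105, 70. Column totals: 115, 118, 117. Grand total N = 350.
Expected counts (row total × column total / N):
  Surgery, Improved: 100×115/350 = 32.8571
  Surgery, No change: 100×118/350 = 33.7143
  Surgery, Worsened: 100×117/350 = 33.4286
  Medication, Improved: 75×115/350 = 24.6429
  Medication, No change: 75×118/350 = 25.2857
  Medication, Worsened: 75×117/350 = 25.0714
  Physiotherapy, Improved: 105×115/350 = 34.5000
  Physiotherapy, No change: 105×118/350 = 35.4000
  Physiotherapy, Worsened: 105×117/350 = 35.1000
  Watchful waiting, Improved: 70×115/350 = 23.0000
  Watchful waiting, No change: 70×118/350 = 23.6000
  Watchful waiting, Worsened: 70×117/350 = 23.4000
Contributions (O − E)²/E:
  (21 − 32.8571)²/32.8571 = 4.2789
  (41 − 33.7143)²/33.7143 = 1.5744
  (38 − 33.4286)²/33.4286 = 0.6251
  (15 − 24.6429)²/24.6429 = 3.7733
  (30 − 25.2857)²/25.2857 = 0.8789
  (30 − 25.0714)²/25.0714 = 0.9689
  (45 − 34.5000)²/34.5000 = 3.1957
  (41 − 35.4000)²/35.4000 = 0.8859
  (19 − 35.1000)²/35.1000 = 7.3849
  (34 − 23.0000)²/23.0000 = 5.2609
  (6 − 23.6000)²/23.6000 = 13.1254
  (30 − 23.4000)²/23.4000 = 1.8615
χ² = 4.2789 + 1.5744 + 0.6251 + 3.7733 + 0.8789 + 0.9689 + 3.1957 + 0.8859 + 7.3849 + 5.2609 + 13.1254 + 1.8615 = 43.814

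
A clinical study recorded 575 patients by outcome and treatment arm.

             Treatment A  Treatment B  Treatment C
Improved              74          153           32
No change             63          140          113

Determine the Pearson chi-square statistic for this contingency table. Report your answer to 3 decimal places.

41.465

Row totals: 259, 316. Column totals: 137, 293, 145. Grand total N = 575.
Expected counts (row total × column total / N):
  Improved, Treatment A: 259×137/575 = 61.7096
  Improved, Treatment B: 259×293/575 = 131.9774
  Improved, Treatment C: 259×145/575 = 65.3130
  No change, Treatment A: 316×137/575 = 75.2904
  No change, Treatment B: 316×293/575 = 161.0226
  No change, Treatment C: 316×145/575 = 79.6870
Contributions (O − E)²/E:
  (74 − 61.7096)²/61.7096 = 2.4478
  (153 − 131.9774)²/131.9774 = 3.3487
  (32 − 65.3130)²/65.3130 = 16.9913
  (63 − 75.2904)²/75.2904 = 2.0063
  (140 − 161.0226)²/161.0226 = 2.7446
  (113 − 79.6870)²/79.6870 = 13.9264
χ² = 2.4478 + 3.3487 + 16.9913 + 2.0063 + 2.7446 + 13.9264 = 41.465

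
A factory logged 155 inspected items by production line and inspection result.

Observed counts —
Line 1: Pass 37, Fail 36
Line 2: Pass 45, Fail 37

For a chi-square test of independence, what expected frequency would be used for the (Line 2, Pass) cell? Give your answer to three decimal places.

Row total (Line 2) = 82; column total (Pass) = 82; grand total N = 155.
Expected count = (row total × column total) / N = 82 × 82 / 155 = 43.381.

43.381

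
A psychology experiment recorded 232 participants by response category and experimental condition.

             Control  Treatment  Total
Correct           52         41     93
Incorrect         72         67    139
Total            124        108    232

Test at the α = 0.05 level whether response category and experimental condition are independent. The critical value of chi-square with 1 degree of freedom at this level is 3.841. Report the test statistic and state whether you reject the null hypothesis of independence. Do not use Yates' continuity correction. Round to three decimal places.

Grand total N = 232.
Expected counts (row total × column total / N):
  Correct, Control: 93×124/232 = 49.7069
  Correct, Treatment: 93×108/232 = 43.2931
  Incorrect, Control: 139×124/232 = 74.2931
  Incorrect, Treatment: 139×108/232 = 64.7069
Contributions (O − E)²/E:
  (52 − 49.7069)²/49.7069 = 0.1058
  (41 − 43.2931)²/43.2931 = 0.1215
  (72 − 74.2931)²/74.2931 = 0.0708
  (67 − 64.7069)²/64.7069 = 0.0813
χ² = 0.1058 + 0.1215 + 0.0708 + 0.0813 = 0.379
df = (2−1)(2−1) = 1. Since 0.379 < 3.841, fail to reject the null hypothesis of independence at α = 0.05.

0.379; fail to reject H₀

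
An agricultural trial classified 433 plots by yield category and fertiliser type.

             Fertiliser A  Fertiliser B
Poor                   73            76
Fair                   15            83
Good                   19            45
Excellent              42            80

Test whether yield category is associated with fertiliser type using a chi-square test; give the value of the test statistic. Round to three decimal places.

Row totals: 149, 98, 64, 122. Column totals: 149, 284. Grand total N = 433.
Expected counts (row total × column total / N):
  Poor, Fertiliser A: 149×149/433 = 51.2725
  Poor, Fertiliser B: 149×284/433 = 97.7275
  Fair, Fertiliser A: 98×149/433 = 33.7229
  Fair, Fertiliser B: 98×284/433 = 64.2771
  Good, Fertiliser A: 64×149/433 = 22.0231
  Good, Fertiliser B: 64×284/433 = 41.9769
  Excellent, Fertiliser A: 122×149/433 = 41.9815
  Excellent, Fertiliser B: 122×284/433 = 80.0185
Contributions (O − E)²/E:
  (73 − 51.2725)²/51.2725 = 9.2074
  (76 − 97.7275)²/97.7275 = 4.8306
  (15 − 33.7229)²/33.7229 = 10.3949
  (83 − 64.2771)²/64.2771 = 5.4537
  (19 − 22.0231)²/22.0231 = 0.4150
  (45 − 41.9769)²/41.9769 = 0.2177
  (42 − 41.9815)²/41.9815 = 0.0000
  (80 − 80.0185)²/80.0185 = 0.0000
χ² = 9.2074 + 4.8306 + 10.3949 + 5.4537 + 0.4150 + 0.2177 + 0.0000 + 0.0000 = 30.519

30.519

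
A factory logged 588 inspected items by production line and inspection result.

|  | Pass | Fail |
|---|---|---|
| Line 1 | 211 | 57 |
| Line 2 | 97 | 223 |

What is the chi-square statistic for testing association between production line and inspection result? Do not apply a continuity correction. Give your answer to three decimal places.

137.083

Row totals: 268, 320. Column totals: 308, 280. Grand total N = 588.
Expected counts (row total × column total / N):
  Line 1, Pass: 268×308/588 = 140.38095
  Line 1, Fail: 268×280/588 = 127.61905
  Line 2, Pass: 320×308/588 = 167.61905
  Line 2, Fail: 320×280/588 = 152.38095
Contributions (O − E)²/E:
  (211 − 140.38095)²/140.38095 = 35.5251
  (57 − 127.61905)²/127.61905 = 39.0776
  (97 − 167.61905)²/167.61905 = 29.7523
  (223 − 152.38095)²/152.38095 = 32.7275
χ² = 35.5251 + 39.0776 + 29.7523 + 32.7275 = 137.083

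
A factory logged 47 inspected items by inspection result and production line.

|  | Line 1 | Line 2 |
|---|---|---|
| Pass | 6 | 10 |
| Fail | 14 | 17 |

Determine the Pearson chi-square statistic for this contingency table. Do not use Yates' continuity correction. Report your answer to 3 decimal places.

0.253

Row totals: 16, 31. Column totals: 20, 27. Grand total N = 47.
Expected counts (row total × column total / N):
  Pass, Line 1: 16×20/47 = 6.8085
  Pass, Line 2: 16×27/47 = 9.1915
  Fail, Line 1: 31×20/47 = 13.1915
  Fail, Line 2: 31×27/47 = 17.8085
Contributions (O − E)²/E:
  (6 − 6.8085)²/6.8085 = 0.0960
  (10 − 9.1915)²/9.1915 = 0.0711
  (14 − 13.1915)²/13.1915 = 0.0496
  (17 − 17.8085)²/17.8085 = 0.0367
χ² = 0.0960 + 0.0711 + 0.0496 + 0.0367 = 0.253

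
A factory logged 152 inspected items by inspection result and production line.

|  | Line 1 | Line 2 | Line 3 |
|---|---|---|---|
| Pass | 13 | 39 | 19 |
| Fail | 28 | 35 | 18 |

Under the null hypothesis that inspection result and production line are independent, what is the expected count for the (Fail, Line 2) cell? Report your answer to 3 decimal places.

39.434

Row total (Fail) = 81; column total (Line 2) = 74; grand total N = 152.
Expected count = (row total × column total) / N = 81 × 74 / 152 = 39.434.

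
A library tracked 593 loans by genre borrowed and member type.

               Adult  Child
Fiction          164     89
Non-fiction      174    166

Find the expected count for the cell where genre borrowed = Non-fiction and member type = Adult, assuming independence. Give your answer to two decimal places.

Row total (Non-fiction) = 340; column total (Adult) = 338; grand total N = 593.
Expected count = (row total × column total) / N = 340 × 338 / 593 = 193.79.

193.79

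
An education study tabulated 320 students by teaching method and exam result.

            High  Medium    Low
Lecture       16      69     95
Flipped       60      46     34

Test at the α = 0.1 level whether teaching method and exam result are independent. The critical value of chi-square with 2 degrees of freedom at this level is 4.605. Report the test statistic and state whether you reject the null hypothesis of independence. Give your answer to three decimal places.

Row totals: 180, 140. Column totals: 76, 115, 129. Grand total N = 320.
Expected counts (row total × column total / N):
  Lecture, High: 180×76/320 = 42.7500
  Lecture, Medium: 180×115/320 = 64.6875
  Lecture, Low: 180×129/320 = 72.5625
  Flipped, High: 140×76/320 = 33.2500
  Flipped, Medium: 140×115/320 = 50.3125
  Flipped, Low: 140×129/320 = 56.4375
Contributions (O − E)²/E:
  (16 − 42.7500)²/42.7500 = 16.7383
  (69 − 64.6875)²/64.6875 = 0.2875
  (95 − 72.5625)²/72.5625 = 6.9380
  (60 − 33.2500)²/33.2500 = 21.5207
  (46 − 50.3125)²/50.3125 = 0.3696
  (34 − 56.4375)²/56.4375 = 8.9203
χ² = 16.7383 + 0.2875 + 6.9380 + 21.5207 + 0.3696 + 8.9203 = 54.774
df = (2−1)(3−1) = 2. Since 54.774 > 4.605, reject the null hypothesis of independence at α = 0.1.

54.774; reject H₀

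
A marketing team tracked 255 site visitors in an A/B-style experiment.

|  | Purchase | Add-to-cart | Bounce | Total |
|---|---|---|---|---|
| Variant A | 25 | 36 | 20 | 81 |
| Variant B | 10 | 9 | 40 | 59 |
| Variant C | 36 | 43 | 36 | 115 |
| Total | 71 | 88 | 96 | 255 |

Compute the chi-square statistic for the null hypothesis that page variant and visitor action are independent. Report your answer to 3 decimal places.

Grand total N = 255.
Expected counts (row total × column total / N):
  Variant A, Purchase: 81×71/255 = 22.5529
  Variant A, Add-to-cart: 81×88/255 = 27.9529
  Variant A, Bounce: 81×96/255 = 30.4941
  Variant B, Purchase: 59×71/255 = 16.4275
  Variant B, Add-to-cart: 59×88/255 = 20.3608
  Variant B, Bounce: 59×96/255 = 22.2118
  Variant C, Purchase: 115×71/255 = 32.0196
  Variant C, Add-to-cart: 115×88/255 = 39.6863
  Variant C, Bounce: 115×96/255 = 43.2941
Contributions (O − E)²/E:
  (25 − 22.5529)²/22.5529 = 0.2655
  (36 − 27.9529)²/27.9529 = 2.3166
  (20 − 30.4941)²/30.4941 = 3.6114
  (10 − 16.4275)²/16.4275 = 2.5149
  (9 − 20.3608)²/20.3608 = 6.3390
  (40 − 22.2118)²/22.2118 = 14.2456
  (36 − 32.0196)²/32.0196 = 0.4948
  (43 − 39.6863)²/39.6863 = 0.2767
  (36 − 43.2941)²/43.2941 = 1.2289
χ² = 0.2655 + 2.3166 + 3.6114 + 2.5149 + 6.3390 + 14.2456 + 0.4948 + 0.2767 + 1.2289 = 31.293

31.293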